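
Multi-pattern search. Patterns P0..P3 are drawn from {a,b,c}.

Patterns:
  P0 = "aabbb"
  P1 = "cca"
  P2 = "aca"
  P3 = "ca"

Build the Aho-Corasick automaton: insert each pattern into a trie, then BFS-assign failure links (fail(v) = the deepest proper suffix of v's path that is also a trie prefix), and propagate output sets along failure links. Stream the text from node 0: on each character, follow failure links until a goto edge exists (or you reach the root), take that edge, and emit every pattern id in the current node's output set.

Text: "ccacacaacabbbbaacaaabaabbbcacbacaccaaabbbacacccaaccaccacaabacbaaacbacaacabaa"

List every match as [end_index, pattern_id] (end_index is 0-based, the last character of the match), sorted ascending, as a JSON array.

Build:
Trie (insert patterns):
  n0 'ε': a→1 c→6
  n1 'a': a→2 c→9
  n2 'aa': b→3
  n3 'aab': b→4
  n4 'aabb': b→5
  n5 'aabbb': ·  [P0 ends]
  n6 'c': a→11 c→7
  n7 'cc': a→8
  n8 'cca': ·  [P1 ends]
  n9 'ac': a→10
  n10 'aca': ·  [P2 ends]
  n11 'ca': ·  [P3 ends]

Failure links (BFS by depth):
  n1('a'): parent n0 fail=0; on 'a' 0 → fail=0;  out ∅∪∅=∅
  n6('c'): parent n0 fail=0; on 'c' 0 → fail=0;  out ∅∪∅=∅
  n2('aa'): parent n1 fail=0; on 'a' 0 → fail=1;  out ∅∪∅=∅
  n7('cc'): parent n6 fail=0; on 'c' 0 → fail=6;  out ∅∪∅=∅
  n9('ac'): parent n1 fail=0; on 'c' 0 → fail=6;  out ∅∪∅=∅
  n11('ca'): parent n6 fail=0; on 'a' 0 → fail=1;  out {3}∪∅={3}
  n3('aab'): parent n2 fail=1; on 'b' 1→0 → fail=0;  out ∅∪∅=∅
  n8('cca'): parent n7 fail=6; on 'a' 6 → fail=11;  out {1}∪{3}={1,3}
  n10('aca'): parent n9 fail=6; on 'a' 6 → fail=11;  out {2}∪{3}={2,3}
  n4('aabb'): parent n3 fail=0; on 'b' 0 → fail=0;  out ∅∪∅=∅
  n5('aabbb'): parent n4 fail=0; on 'b' 0 → fail=0;  out {0}∪∅={0}

Run:
pos 0 'c': at 6
pos 1 'c': at 7
pos 2 'a': at 8  emit P1@[0:2],P3@[1:2]
pos 3 'c': at 9 ·f
pos 4 'a': at 10  emit P2@[2:4],P3@[3:4]
pos 5 'c': at 9 ·f
pos 6 'a': at 10  emit P2@[4:6],P3@[5:6]
pos 7 'a': at 2 ·f
pos 8 'c': at 9 ·f
pos 9 'a': at 10  emit P2@[7:9],P3@[8:9]
pos 10 'b': at 0 ·f
pos 11 'b': at 0
pos 12 'b': at 0
pos 13 'b': at 0
pos 14 'a': at 1
pos 15 'a': at 2
pos 16 'c': at 9 ·f
pos 17 'a': at 10  emit P2@[15:17],P3@[16:17]
pos 18 'a': at 2 ·f
pos 19 'a': at 2 ·f
pos 20 'b': at 3
pos 21 'a': at 1 ·f
pos 22 'a': at 2
pos 23 'b': at 3
pos 24 'b': at 4
pos 25 'b': at 5  emit P0@[21:25]
pos 26 'c': at 6 ·f
pos 27 'a': at 11  emit P3@[26:27]
pos 28 'c': at 9 ·f
pos 29 'b': at 0 ·f
pos 30 'a': at 1
pos 31 'c': at 9
pos 32 'a': at 10  emit P2@[30:32],P3@[31:32]
pos 33 'c': at 9 ·f
pos 34 'c': at 7 ·f
pos 35 'a': at 8  emit P1@[33:35],P3@[34:35]
pos 36 'a': at 2 ·f
pos 37 'a': at 2 ·f
pos 38 'b': at 3
pos 39 'b': at 4
pos 40 'b': at 5  emit P0@[36:40]
pos 41 'a': at 1 ·f
pos 42 'c': at 9
pos 43 'a': at 10  emit P2@[41:43],P3@[42:43]
pos 44 'c': at 9 ·f
pos 45 'c': at 7 ·f
pos 46 'c': at 7 ·f
pos 47 'a': at 8  emit P1@[45:47],P3@[46:47]
pos 48 'a': at 2 ·f
pos 49 'c': at 9 ·f
pos 50 'c': at 7 ·f
pos 51 'a': at 8  emit P1@[49:51],P3@[50:51]
pos 52 'c': at 9 ·f
pos 53 'c': at 7 ·f
pos 54 'a': at 8  emit P1@[52:54],P3@[53:54]
pos 55 'c': at 9 ·f
pos 56 'a': at 10  emit P2@[54:56],P3@[55:56]
pos 57 'a': at 2 ·f
pos 58 'b': at 3
pos 59 'a': at 1 ·f
pos 60 'c': at 9
pos 61 'b': at 0 ·f
pos 62 'a': at 1
pos 63 'a': at 2
pos 64 'a': at 2 ·f
pos 65 'c': at 9 ·f
pos 66 'b': at 0 ·f
pos 67 'a': at 1
pos 68 'c': at 9
pos 69 'a': at 10  emit P2@[67:69],P3@[68:69]
pos 70 'a': at 2 ·f
pos 71 'c': at 9 ·f
pos 72 'a': at 10  emit P2@[70:72],P3@[71:72]
pos 73 'b': at 0 ·f
pos 74 'a': at 1
pos 75 'a': at 2

Matches: [[2,1],[2,3],[4,2],[4,3],[6,2],[6,3],[9,2],[9,3],[17,2],[17,3],[25,0],[27,3],[32,2],[32,3],[35,1],[35,3],[40,0],[43,2],[43,3],[47,1],[47,3],[51,1],[51,3],[54,1],[54,3],[56,2],[56,3],[69,2],[69,3],[72,2],[72,3]]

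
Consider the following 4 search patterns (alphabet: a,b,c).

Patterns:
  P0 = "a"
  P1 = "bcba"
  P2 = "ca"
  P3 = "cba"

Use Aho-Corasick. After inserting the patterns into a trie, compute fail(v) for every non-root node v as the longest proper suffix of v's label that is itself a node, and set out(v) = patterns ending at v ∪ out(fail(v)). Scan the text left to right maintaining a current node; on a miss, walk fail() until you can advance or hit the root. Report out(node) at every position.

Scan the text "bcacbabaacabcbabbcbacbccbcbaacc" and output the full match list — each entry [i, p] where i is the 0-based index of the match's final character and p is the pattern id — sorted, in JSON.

Build automaton:
Trie nodes:
  0='ε' goto a→1 b→2 c→6
  1='a' goto ·  [P0 ends]
  2='b' goto c→3
  3='bc' goto b→4
  4='bcb' goto a→5
  5='bcba' goto ·  [P1 ends]
  6='c' goto a→7 b→8
  7='ca' goto ·  [P2 ends]
  8='cb' goto a→9
  9='cba' goto ·  [P3 ends]

Failure links (BFS by depth):
  n1('a'): parent n0 fail=0; on 'a' 0 → fail=0;  out {0}∪∅={0}
  n2('b'): parent n0 fail=0; on 'b' 0 → fail=0;  out ∅∪∅=∅
  n6('c'): parent n0 fail=0; on 'c' 0 → fail=0;  out ∅∪∅=∅
  n3('bc'): parent n2 fail=0; on 'c' 0 → fail=6;  out ∅∪∅=∅
  n7('ca'): parent n6 fail=0; on 'a' 0 → fail=1;  out {2}∪{0}={0,2}
  n8('cb'): parent n6 fail=0; on 'b' 0 → fail=2;  out ∅∪∅=∅
  n4('bcb'): parent n3 fail=6; on 'b' 6 → fail=8;  out ∅∪∅=∅
  n9('cba'): parent n8 fail=2; on 'a' 2→0 → fail=1;  out {3}∪{0}={0,3}
  n5('bcba'): parent n4 fail=8; on 'a' 8 → fail=9;  out {1}∪{0,3}={0,1,3}

Scan:
[0] read 'b'  n0⇒n2
[1] read 'c'  n2⇒n3
[2] read 'a'  n3⇒n7 (via fail)  → match P0@[2:2],P2@[1:2]
[3] read 'c'  n7⇒n6 (via fail)
[4] read 'b'  n6⇒n8
[5] read 'a'  n8⇒n9  → match P0@[5:5],P3@[3:5]
[6] read 'b'  n9⇒n2 (via fail)
[7] read 'a'  n2⇒n1 (via fail)  → match P0@[7:7]
[8] read 'a'  n1⇒n1 (via fail)  → match P0@[8:8]
[9] read 'c'  n1⇒n6 (via fail)
[10] read 'a'  n6⇒n7  → match P0@[10:10],P2@[9:10]
[11] read 'b'  n7⇒n2 (via fail)
[12] read 'c'  n2⇒n3
[13] read 'b'  n3⇒n4
[14] read 'a'  n4⇒n5  → match P0@[14:14],P1@[11:14],P3@[12:14]
[15] read 'b'  n5⇒n2 (via fail)
[16] read 'b'  n2⇒n2 (via fail)
[17] read 'c'  n2⇒n3
[18] read 'b'  n3⇒n4
[19] read 'a'  n4⇒n5  → match P0@[19:19],P1@[16:19],P3@[17:19]
[20] read 'c'  n5⇒n6 (via fail)
[21] read 'b'  n6⇒n8
[22] read 'c'  n8⇒n3 (via fail)
[23] read 'c'  n3⇒n6 (via fail)
[24] read 'b'  n6⇒n8
[25] read 'c'  n8⇒n3 (via fail)
[26] read 'b'  n3⇒n4
[27] read 'a'  n4⇒n5  → match P0@[27:27],P1@[24:27],P3@[25:27]
[28] read 'a'  n5⇒n1 (via fail)  → match P0@[28:28]
[29] read 'c'  n1⇒n6 (via fail)
[30] read 'c'  n6⇒n6 (via fail)

Result: [[2,0],[2,2],[5,0],[5,3],[7,0],[8,0],[10,0],[10,2],[14,0],[14,1],[14,3],[19,0],[19,1],[19,3],[27,0],[27,1],[27,3],[28,0]]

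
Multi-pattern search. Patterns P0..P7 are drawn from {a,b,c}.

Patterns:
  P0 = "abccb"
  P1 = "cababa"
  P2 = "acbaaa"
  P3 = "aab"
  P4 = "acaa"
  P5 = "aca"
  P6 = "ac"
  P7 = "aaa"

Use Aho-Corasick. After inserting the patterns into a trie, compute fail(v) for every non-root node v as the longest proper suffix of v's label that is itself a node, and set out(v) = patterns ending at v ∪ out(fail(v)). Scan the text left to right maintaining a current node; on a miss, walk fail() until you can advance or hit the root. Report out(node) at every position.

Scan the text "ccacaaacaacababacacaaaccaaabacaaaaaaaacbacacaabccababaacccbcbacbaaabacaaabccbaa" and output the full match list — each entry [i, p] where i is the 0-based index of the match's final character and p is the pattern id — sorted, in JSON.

Build automaton:
Trie nodes:
  n0 'ε': a→1 c→6
  n1 'a': a→17 b→2 c→12
  n2 'ab': c→3
  n3 'abc': c→4
  n4 'abcc': b→5
  n5 'abccb': ·  [P0 ends]
  n6 'c': a→7
  n7 'ca': b→8
  n8 'cab': a→9
  n9 'caba': b→10
  n10 'cabab': a→11
  n11 'cababa': ·  [P1 ends]
  n12 'ac': a→19 b→13  [P6 ends]
  n13 'acb': a→14
  n14 'acba': a→15
  n15 'acbaa': a→16
  n16 'acbaaa': ·  [P2 ends]
  n17 'aa': a→21 b→18
  n18 'aab': ·  [P3 ends]
  n19 'aca': a→20  [P5 ends]
  n20 'acaa': ·  [P4 ends]
  n21 'aaa': ·  [P7 ends]

Failure links (BFS by depth):
  n1('a'): parent n0 fail=0; on 'a' 0 → fail=0;  out ∅∪∅=∅
  n6('c'): parent n0 fail=0; on 'c' 0 → fail=0;  out ∅∪∅=∅
  n2('ab'): parent n1 fail=0; on 'b' 0 → fail=0;  out ∅∪∅=∅
  n7('ca'): parent n6 fail=0; on 'a' 0 → fail=1;  out ∅∪∅=∅
  n12('ac'): parent n1 fail=0; on 'c' 0 → fail=6;  out {6}∪∅={6}
  n17('aa'): parent n1 fail=0; on 'a' 0 → fail=1;  out ∅∪∅=∅
  n3('abc'): parent n2 fail=0; on 'c' 0 → fail=6;  out ∅∪∅=∅
  n8('cab'): parent n7 fail=1; on 'b' 1 → fail=2;  out ∅∪∅=∅
  n13('acb'): parent n12 fail=6; on 'b' 6→0 → fail=0;  out ∅∪∅=∅
  n18('aab'): parent n17 fail=1; on 'b' 1 → fail=2;  out {3}∪∅={3}
  n19('aca'): parent n12 fail=6; on 'a' 6 → fail=7;  out {5}∪∅={5}
  n21('aaa'): parent n17 fail=1; on 'a' 1 → fail=17;  out {7}∪∅={7}
  n4('abcc'): parent n3 fail=6; on 'c' 6→0 → fail=6;  out ∅∪∅=∅
  n9('caba'): parent n8 fail=2; on 'a' 2→0 → fail=1;  out ∅∪∅=∅
  n14('acba'): parent n13 fail=0; on 'a' 0 → fail=1;  out ∅∪∅=∅
  n20('acaa'): parent n19 fail=7; on 'a' 7→1 → fail=17;  out {4}∪∅={4}
  n5('abccb'): parent n4 fail=6; on 'b' 6→0 → fail=0;  out {0}∪∅={0}
  n10('cabab'): parent n9 fail=1; on 'b' 1 → fail=2;  out ∅∪∅=∅
  n15('acbaa'): parent n14 fail=1; on 'a' 1 → fail=17;  out ∅∪∅=∅
  n11('cababa'): parent n10 fail=2; on 'a' 2→0 → fail=1;  out {1}∪∅={1}
  n16('acbaaa'): parent n15 fail=17; on 'a' 17 → fail=21;  out {2}∪{7}={2,7}

Run:
pos 0 'c': at 6
pos 1 'c': at 6 (via fail)
pos 2 'a': at 7
pos 3 'c': at 12 (via fail)  emit P6@[2:3]
pos 4 'a': at 19  emit P5@[2:4]
pos 5 'a': at 20  emit P4@[2:5]
pos 6 'a': at 21 (via fail)  emit P7@[4:6]
pos 7 'c': at 12 (via fail)  emit P6@[6:7]
pos 8 'a': at 19  emit P5@[6:8]
pos 9 'a': at 20  emit P4@[6:9]
pos 10 'c': at 12 (via fail)  emit P6@[9:10]
pos 11 'a': at 19  emit P5@[9:11]
pos 12 'b': at 8 (via fail)
pos 13 'a': at 9
pos 14 'b': at 10
pos 15 'a': at 11  emit P1@[10:15]
pos 16 'c': at 12 (via fail)  emit P6@[15:16]
pos 17 'a': at 19  emit P5@[15:17]
pos 18 'c': at 12 (via fail)  emit P6@[17:18]
pos 19 'a': at 19  emit P5@[17:19]
pos 20 'a': at 20  emit P4@[17:20]
pos 21 'a': at 21 (via fail)  emit P7@[19:21]
pos 22 'c': at 12 (via fail)  emit P6@[21:22]
pos 23 'c': at 6 (via fail)
pos 24 'a': at 7
pos 25 'a': at 17 (via fail)
pos 26 'a': at 21  emit P7@[24:26]
pos 27 'b': at 18 (via fail)  emit P3@[25:27]
pos 28 'a': at 1 (via fail)
pos 29 'c': at 12  emit P6@[28:29]
pos 30 'a': at 19  emit P5@[28:30]
pos 31 'a': at 20  emit P4@[28:31]
pos 32 'a': at 21 (via fail)  emit P7@[30:32]
pos 33 'a': at 21 (via fail)  emit P7@[31:33]
pos 34 'a': at 21 (via fail)  emit P7@[32:34]
pos 35 'a': at 21 (via fail)  emit P7@[33:35]
pos 36 'a': at 21 (via fail)  emit P7@[34:36]
pos 37 'a': at 21 (via fail)  emit P7@[35:37]
pos 38 'c': at 12 (via fail)  emit P6@[37:38]
pos 39 'b': at 13
pos 40 'a': at 14
pos 41 'c': at 12 (via fail)  emit P6@[40:41]
pos 42 'a': at 19  emit P5@[40:42]
pos 43 'c': at 12 (via fail)  emit P6@[42:43]
pos 44 'a': at 19  emit P5@[42:44]
pos 45 'a': at 20  emit P4@[42:45]
pos 46 'b': at 18 (via fail)  emit P3@[44:46]
pos 47 'c': at 3 (via fail)
pos 48 'c': at 4
pos 49 'a': at 7 (via fail)
pos 50 'b': at 8
pos 51 'a': at 9
pos 52 'b': at 10
pos 53 'a': at 11  emit P1@[48:53]
pos 54 'a': at 17 (via fail)
pos 55 'c': at 12 (via fail)  emit P6@[54:55]
pos 56 'c': at 6 (via fail)
pos 57 'c': at 6 (via fail)
pos 58 'b': at 0 (via fail)
pos 59 'c': at 6
pos 60 'b': at 0 (via fail)
pos 61 'a': at 1
pos 62 'c': at 12  emit P6@[61:62]
pos 63 'b': at 13
pos 64 'a': at 14
pos 65 'a': at 15
pos 66 'a': at 16  emit P2@[61:66],P7@[64:66]
pos 67 'b': at 18 (via fail)  emit P3@[65:67]
pos 68 'a': at 1 (via fail)
pos 69 'c': at 12  emit P6@[68:69]
pos 70 'a': at 19  emit P5@[68:70]
pos 71 'a': at 20  emit P4@[68:71]
pos 72 'a': at 21 (via fail)  emit P7@[70:72]
pos 73 'b': at 18 (via fail)  emit P3@[71:73]
pos 74 'c': at 3 (via fail)
pos 75 'c': at 4
pos 76 'b': at 5  emit P0@[72:76]
pos 77 'a': at 1 (via fail)
pos 78 'a': at 17

All matches (sorted): [[3,6],[4,5],[5,4],[6,7],[7,6],[8,5],[9,4],[10,6],[11,5],[15,1],[16,6],[17,5],[18,6],[19,5],[20,4],[21,7],[22,6],[26,7],[27,3],[29,6],[30,5],[31,4],[32,7],[33,7],[34,7],[35,7],[36,7],[37,7],[38,6],[41,6],[42,5],[43,6],[44,5],[45,4],[46,3],[53,1],[55,6],[62,6],[66,2],[66,7],[67,3],[69,6],[70,5],[71,4],[72,7],[73,3],[76,0]]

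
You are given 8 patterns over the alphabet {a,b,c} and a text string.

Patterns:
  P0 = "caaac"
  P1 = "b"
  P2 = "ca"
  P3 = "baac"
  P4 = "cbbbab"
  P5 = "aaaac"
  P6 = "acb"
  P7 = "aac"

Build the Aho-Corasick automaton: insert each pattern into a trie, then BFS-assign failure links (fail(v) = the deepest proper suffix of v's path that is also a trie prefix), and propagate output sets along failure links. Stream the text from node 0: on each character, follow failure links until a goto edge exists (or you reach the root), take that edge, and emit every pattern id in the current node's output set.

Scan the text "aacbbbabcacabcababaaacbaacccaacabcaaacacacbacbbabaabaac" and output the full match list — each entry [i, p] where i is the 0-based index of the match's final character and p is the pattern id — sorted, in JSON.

Build automaton:
Trie nodes:
  0='ε' goto a→15 b→6 c→1
  1='c' goto a→2 b→10
  2='ca' goto a→3  ←P2
  3='caa' goto a→4
  4='caaa' goto c→5
  5='caaac' goto ·  ←P0
  6='b' goto a→7  ←P1
  7='ba' goto a→8
  8='baa' goto c→9
  9='baac' goto ·  ←P3
  10='cb' goto b→11
  11='cbb' goto b→12
  12='cbbb' goto a→13
  13='cbbba' goto b→14
  14='cbbbab' goto ·  ←P4
  15='a' goto a→16 c→20
  16='aa' goto a→17 c→22
  17='aaa' goto a→18
  18='aaaa' goto c→19
  19='aaaac' goto ·  ←P5
  20='ac' goto b→21
  21='acb' goto ·  ←P6
  22='aac' goto ·  ←P7

BFS fail/out derivation:
  n1('c'): parent n0 fail=0; on 'c' 0 → fail=0;  out ∅∪∅=∅
  n6('b'): parent n0 fail=0; on 'b' 0 → fail=0;  out {1}∪∅={1}
  n15('a'): parent n0 fail=0; on 'a' 0 → fail=0;  out ∅∪∅=∅
  n2('ca'): parent n1 fail=0; on 'a' 0 → fail=15;  out {2}∪∅={2}
  n7('ba'): parent n6 fail=0; on 'a' 0 → fail=15;  out ∅∪∅=∅
  n10('cb'): parent n1 fail=0; on 'b' 0 → fail=6;  out ∅∪{1}={1}
  n16('aa'): parent n15 fail=0; on 'a' 0 → fail=15;  out ∅∪∅=∅
  n20('ac'): parent n15 fail=0; on 'c' 0 → fail=1;  out ∅∪∅=∅
  n3('caa'): parent n2 fail=15; on 'a' 15 → fail=16;  out ∅∪∅=∅
  n8('baa'): parent n7 fail=15; on 'a' 15 → fail=16;  out ∅∪∅=∅
  n11('cbb'): parent n10 fail=6; on 'b' 6→0 → fail=6;  out ∅∪{1}={1}
  n17('aaa'): parent n16 fail=15; on 'a' 15 → fail=16;  out ∅∪∅=∅
  n21('acb'): parent n20 fail=1; on 'b' 1 → fail=10;  out {6}∪{1}={1,6}
  n22('aac'): parent n16 fail=15; on 'c' 15 → fail=20;  out {7}∪∅={7}
  n4('caaa'): parent n3 fail=16; on 'a' 16 → fail=17;  out ∅∪∅=∅
  n9('baac'): parent n8 fail=16; on 'c' 16 → fail=22;  out {3}∪{7}={3,7}
  n12('cbbb'): parent n11 fail=6; on 'b' 6→0 → fail=6;  out ∅∪{1}={1}
  n18('aaaa'): parent n17 fail=16; on 'a' 16 → fail=17;  out ∅∪∅=∅
  n5('caaac'): parent n4 fail=17; on 'c' 17→16 → fail=22;  out {0}∪{7}={0,7}
  n13('cbbba'): parent n12 fail=6; on 'a' 6 → fail=7;  out ∅∪∅=∅
  n19('aaaac'): parent n18 fail=17; on 'c' 17→16 → fail=22;  out {5}∪{7}={5,7}
  n14('cbbbab'): parent n13 fail=7; on 'b' 7→15→0 → fail=6;  out {4}∪{1}={1,4}

Run:
[0] read 'a'  n0⇒n15
[1] read 'a'  n15⇒n16
[2] read 'c'  n16⇒n22  → match P7@[0:2]
[3] read 'b'  n22⇒n21 ·f  → match P1@[3:3],P6@[1:3]
[4] read 'b'  n21⇒n11 ·f  → match P1@[4:4]
[5] read 'b'  n11⇒n12  → match P1@[5:5]
[6] read 'a'  n12⇒n13
[7] read 'b'  n13⇒n14  → match P1@[7:7],P4@[2:7]
[8] read 'c'  n14⇒n1 ·f
[9] read 'a'  n1⇒n2  → match P2@[8:9]
[10] read 'c'  n2⇒n20 ·f
[11] read 'a'  n20⇒n2 ·f  → match P2@[10:11]
[12] read 'b'  n2⇒n6 ·f  → match P1@[12:12]
[13] read 'c'  n6⇒n1 ·f
[14] read 'a'  n1⇒n2  → match P2@[13:14]
[15] read 'b'  n2⇒n6 ·f  → match P1@[15:15]
[16] read 'a'  n6⇒n7
[17] read 'b'  n7⇒n6 ·f  → match P1@[17:17]
[18] read 'a'  n6⇒n7
[19] read 'a'  n7⇒n8
[20] read 'a'  n8⇒n17 ·f
[21] read 'c'  n17⇒n22 ·f  → match P7@[19:21]
[22] read 'b'  n22⇒n21 ·f  → match P1@[22:22],P6@[20:22]
[23] read 'a'  n21⇒n7 ·f
[24] read 'a'  n7⇒n8
[25] read 'c'  n8⇒n9  → match P3@[22:25],P7@[23:25]
[26] read 'c'  n9⇒n1 ·f
[27] read 'c'  n1⇒n1 ·f
[28] read 'a'  n1⇒n2  → match P2@[27:28]
[29] read 'a'  n2⇒n3
[30] read 'c'  n3⇒n22 ·f  → match P7@[28:30]
[31] read 'a'  n22⇒n2 ·f  → match P2@[30:31]
[32] read 'b'  n2⇒n6 ·f  → match P1@[32:32]
[33] read 'c'  n6⇒n1 ·f
[34] read 'a'  n1⇒n2  → match P2@[33:34]
[35] read 'a'  n2⇒n3
[36] read 'a'  n3⇒n4
[37] read 'c'  n4⇒n5  → match P0@[33:37],P7@[35:37]
[38] read 'a'  n5⇒n2 ·f  → match P2@[37:38]
[39] read 'c'  n2⇒n20 ·f
[40] read 'a'  n20⇒n2 ·f  → match P2@[39:40]
[41] read 'c'  n2⇒n20 ·f
[42] read 'b'  n20⇒n21  → match P1@[42:42],P6@[40:42]
[43] read 'a'  n21⇒n7 ·f
[44] read 'c'  n7⇒n20 ·f
[45] read 'b'  n20⇒n21  → match P1@[45:45],P6@[43:45]
[46] read 'b'  n21⇒n11 ·f  → match P1@[46:46]
[47] read 'a'  n11⇒n7 ·f
[48] read 'b'  n7⇒n6 ·f  → match P1@[48:48]
[49] read 'a'  n6⇒n7
[50] read 'a'  n7⇒n8
[51] read 'b'  n8⇒n6 ·f  → match P1@[51:51]
[52] read 'a'  n6⇒n7
[53] read 'a'  n7⇒n8
[54] read 'c'  n8⇒n9  → match P3@[51:54],P7@[52:54]

Result: [[2,7],[3,1],[3,6],[4,1],[5,1],[7,1],[7,4],[9,2],[11,2],[12,1],[14,2],[15,1],[17,1],[21,7],[22,1],[22,6],[25,3],[25,7],[28,2],[30,7],[31,2],[32,1],[34,2],[37,0],[37,7],[38,2],[40,2],[42,1],[42,6],[45,1],[45,6],[46,1],[48,1],[51,1],[54,3],[54,7]]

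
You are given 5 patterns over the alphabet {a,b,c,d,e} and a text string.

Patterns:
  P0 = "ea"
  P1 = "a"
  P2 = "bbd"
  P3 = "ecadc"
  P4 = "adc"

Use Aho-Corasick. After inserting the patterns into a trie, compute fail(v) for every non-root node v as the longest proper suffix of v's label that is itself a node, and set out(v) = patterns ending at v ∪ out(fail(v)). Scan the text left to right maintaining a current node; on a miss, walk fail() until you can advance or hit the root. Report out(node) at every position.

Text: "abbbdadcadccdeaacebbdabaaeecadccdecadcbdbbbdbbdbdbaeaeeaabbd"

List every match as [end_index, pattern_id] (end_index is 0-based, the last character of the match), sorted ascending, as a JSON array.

Build automaton:
Trie (insert patterns):
  n0 'ε': a→3 b→4 e→1
  n1 'e': a→2 c→7
  n2 'ea': ·  ←P0
  n3 'a': d→11  ←P1
  n4 'b': b→5
  n5 'bb': d→6
  n6 'bbd': ·  ←P2
  n7 'ec': a→8
  n8 'eca': d→9
  n9 'ecad': c→10
  n10 'ecadc': ·  ←P3
  n11 'ad': c→12
  n12 'adc': ·  ←P4

Failure links (BFS by depth):
  n1('e'): parent n0 fail=0; on 'e' 0 → fail=0;  out ∅∪∅=∅
  n3('a'): parent n0 fail=0; on 'a' 0 → fail=0;  out {1}∪∅={1}
  n4('b'): parent n0 fail=0; on 'b' 0 → fail=0;  out ∅∪∅=∅
  n2('ea'): parent n1 fail=0; on 'a' 0 → fail=3;  out {0}∪{1}={0,1}
  n5('bb'): parent n4 fail=0; on 'b' 0 → fail=4;  out ∅∪∅=∅
  n7('ec'): parent n1 fail=0; on 'c' 0 → fail=0;  out ∅∪∅=∅
  n11('ad'): parent n3 fail=0; on 'd' 0 → fail=0;  out ∅∪∅=∅
  n6('bbd'): parent n5 fail=4; on 'd' 4→0 → fail=0;  out {2}∪∅={2}
  n8('eca'): parent n7 fail=0; on 'a' 0 → fail=3;  out ∅∪{1}={1}
  n12('adc'): parent n11 fail=0; on 'c' 0 → fail=0;  out {4}∪∅={4}
  n9('ecad'): parent n8 fail=3; on 'd' 3 → fail=11;  out ∅∪∅=∅
  n10('ecadc'): parent n9 fail=11; on 'c' 11 → fail=12;  out {3}∪{4}={3,4}

Run:
i=0 'a': node 0→3  → match P1@[0:0]
i=1 'b': node 3→4 (fail-walked)
i=2 'b': node 4→5
i=3 'b': node 5→5 (fail-walked)
i=4 'd': node 5→6  → match P2@[2:4]
i=5 'a': node 6→3 (fail-walked)  → match P1@[5:5]
i=6 'd': node 3→11
i=7 'c': node 11→12  → match P4@[5:7]
i=8 'a': node 12→3 (fail-walked)  → match P1@[8:8]
i=9 'd': node 3→11
i=10 'c': node 11→12  → match P4@[8:10]
i=11 'c': node 12→0 (fail-walked)
i=12 'd': node 0→0
i=13 'e': node 0→1
i=14 'a': node 1→2  → match P0@[13:14],P1@[14:14]
i=15 'a': node 2→3 (fail-walked)  → match P1@[15:15]
i=16 'c': node 3→0 (fail-walked)
i=17 'e': node 0→1
i=18 'b': node 1→4 (fail-walked)
i=19 'b': node 4→5
i=20 'd': node 5→6  → match P2@[18:20]
i=21 'a': node 6→3 (fail-walked)  → match P1@[21:21]
i=22 'b': node 3→4 (fail-walked)
i=23 'a': node 4→3 (fail-walked)  → match P1@[23:23]
i=24 'a': node 3→3 (fail-walked)  → match P1@[24:24]
i=25 'e': node 3→1 (fail-walked)
i=26 'e': node 1→1 (fail-walked)
i=27 'c': node 1→7
i=28 'a': node 7→8  → match P1@[28:28]
i=29 'd': node 8→9
i=30 'c': node 9→10  → match P3@[26:30],P4@[28:30]
i=31 'c': node 10→0 (fail-walked)
i=32 'd': node 0→0
i=33 'e': node 0→1
i=34 'c': node 1→7
i=35 'a': node 7→8  → match P1@[35:35]
i=36 'd': node 8→9
i=37 'c': node 9→10  → match P3@[33:37],P4@[35:37]
i=38 'b': node 10→4 (fail-walked)
i=39 'd': node 4→0 (fail-walked)
i=40 'b': node 0→4
i=41 'b': node 4→5
i=42 'b': node 5→5 (fail-walked)
i=43 'd': node 5→6  → match P2@[41:43]
i=44 'b': node 6→4 (fail-walked)
i=45 'b': node 4→5
i=46 'd': node 5→6  → match P2@[44:46]
i=47 'b': node 6→4 (fail-walked)
i=48 'd': node 4→0 (fail-walked)
i=49 'b': node 0→4
i=50 'a': node 4→3 (fail-walked)  → match P1@[50:50]
i=51 'e': node 3→1 (fail-walked)
i=52 'a': node 1→2  → match P0@[51:52],P1@[52:52]
i=53 'e': node 2→1 (fail-walked)
i=54 'e': node 1→1 (fail-walked)
i=55 'a': node 1→2  → match P0@[54:55],P1@[55:55]
i=56 'a': node 2→3 (fail-walked)  → match P1@[56:56]
i=57 'b': node 3→4 (fail-walked)
i=58 'b': node 4→5
i=59 'd': node 5→6  → match P2@[57:59]

Result: [[0,1],[4,2],[5,1],[7,4],[8,1],[10,4],[14,0],[14,1],[15,1],[20,2],[21,1],[23,1],[24,1],[28,1],[30,3],[30,4],[35,1],[37,3],[37,4],[43,2],[46,2],[50,1],[52,0],[52,1],[55,0],[55,1],[56,1],[59,2]]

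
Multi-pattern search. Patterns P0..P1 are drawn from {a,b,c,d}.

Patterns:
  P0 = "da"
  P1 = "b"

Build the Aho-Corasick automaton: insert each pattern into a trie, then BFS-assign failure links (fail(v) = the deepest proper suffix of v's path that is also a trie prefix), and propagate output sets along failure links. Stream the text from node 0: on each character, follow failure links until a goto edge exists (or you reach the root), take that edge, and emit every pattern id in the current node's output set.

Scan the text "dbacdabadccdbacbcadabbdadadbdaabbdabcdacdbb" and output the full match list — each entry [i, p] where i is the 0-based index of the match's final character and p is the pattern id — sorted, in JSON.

Construct AC machine:
Trie (insert patterns):
  n0 'ε': b→3 d→1
  n1 'd': a→2
  n2 'da': ·  ←P0
  n3 'b': ·  ←P1

Failure links (BFS by depth):
  fail(1) 'd': from fail(0)=0 chase 'd': 0 ⇒ 0;  out=∅∪out(0)=∅
  fail(3) 'b': from fail(0)=0 chase 'b': 0 ⇒ 0;  out={1}∪out(0)={1}
  fail(2) 'da': from fail(1)=0 chase 'a': 0 ⇒ 0;  out={0}∪out(0)={0}

Scan:
i=0 'd': node 0→1
i=1 'b': node 1→3 ·f  ** P1@[1:1]
i=2 'a': node 3→0 ·f
i=3 'c': node 0→0
i=4 'd': node 0→1
i=5 'a': node 1→2  ** P0@[4:5]
i=6 'b': node 2→3 ·f  ** P1@[6:6]
i=7 'a': node 3→0 ·f
i=8 'd': node 0→1
i=9 'c': node 1→0 ·f
i=10 'c': node 0→0
i=11 'd': node 0→1
i=12 'b': node 1→3 ·f  ** P1@[12:12]
i=13 'a': node 3→0 ·f
i=14 'c': node 0→0
i=15 'b': node 0→3  ** P1@[15:15]
i=16 'c': node 3→0 ·f
i=17 'a': node 0→0
i=18 'd': node 0→1
i=19 'a': node 1→2  ** P0@[18:19]
i=20 'b': node 2→3 ·f  ** P1@[20:20]
i=21 'b': node 3→3 ·f  ** P1@[21:21]
i=22 'd': node 3→1 ·f
i=23 'a': node 1→2  ** P0@[22:23]
i=24 'd': node 2→1 ·f
i=25 'a': node 1→2  ** P0@[24:25]
i=26 'd': node 2→1 ·f
i=27 'b': node 1→3 ·f  ** P1@[27:27]
i=28 'd': node 3→1 ·f
i=29 'a': node 1→2  ** P0@[28:29]
i=30 'a': node 2→0 ·f
i=31 'b': node 0→3  ** P1@[31:31]
i=32 'b': node 3→3 ·f  ** P1@[32:32]
i=33 'd': node 3→1 ·f
i=34 'a': node 1→2  ** P0@[33:34]
i=35 'b': node 2→3 ·f  ** P1@[35:35]
i=36 'c': node 3→0 ·f
i=37 'd': node 0→1
i=38 'a': node 1→2  ** P0@[37:38]
i=39 'c': node 2→0 ·f
i=40 'd': node 0→1
i=41 'b': node 1→3 ·f  ** P1@[41:41]
i=42 'b': node 3→3 ·f  ** P1@[42:42]

All matches (sorted): [[1,1],[5,0],[6,1],[12,1],[15,1],[19,0],[20,1],[21,1],[23,0],[25,0],[27,1],[29,0],[31,1],[32,1],[34,0],[35,1],[38,0],[41,1],[42,1]]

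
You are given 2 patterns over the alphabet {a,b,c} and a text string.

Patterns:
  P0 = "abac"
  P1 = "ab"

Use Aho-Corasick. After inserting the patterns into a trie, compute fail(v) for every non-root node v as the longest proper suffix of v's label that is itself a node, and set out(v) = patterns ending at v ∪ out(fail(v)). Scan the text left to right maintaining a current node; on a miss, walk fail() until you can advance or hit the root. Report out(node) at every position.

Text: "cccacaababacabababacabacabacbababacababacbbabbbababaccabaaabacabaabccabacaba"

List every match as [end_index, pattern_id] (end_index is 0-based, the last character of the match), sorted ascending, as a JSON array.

Build automaton:
Trie (insert patterns):
  0='ε' goto a→1
  1='a' goto b→2
  2='ab' goto a→3  [P1 ends]
  3='aba' goto c→4
  4='abac' goto ·  [P0 ends]

BFS fail/out derivation:
  fail(1) 'a': from fail(0)=0 chase 'a': 0 ⇒ 0;  out=∅∪out(0)=∅
  fail(2) 'ab': from fail(1)=0 chase 'b': 0 ⇒ 0;  out={1}∪out(0)={1}
  fail(3) 'aba': from fail(2)=0 chase 'a': 0 ⇒ 1;  out=∅∪out(1)=∅
  fail(4) 'abac': from fail(3)=1 chase 'c': 1→0 ⇒ 0;  out={0}∪out(0)={0}

Scan:
pos 0 'c': at 0
pos 1 'c': at 0
pos 2 'c': at 0
pos 3 'a': at 1
pos 4 'c': at 0 (via fail)
pos 5 'a': at 1
pos 6 'a': at 1 (via fail)
pos 7 'b': at 2  ** P1@[6:7]
pos 8 'a': at 3
pos 9 'b': at 2 (via fail)  ** P1@[8:9]
pos 10 'a': at 3
pos 11 'c': at 4  ** P0@[8:11]
pos 12 'a': at 1 (via fail)
pos 13 'b': at 2  ** P1@[12:13]
pos 14 'a': at 3
pos 15 'b': at 2 (via fail)  ** P1@[14:15]
pos 16 'a': at 3
pos 17 'b': at 2 (via fail)  ** P1@[16:17]
pos 18 'a': at 3
pos 19 'c': at 4  ** P0@[16:19]
pos 20 'a': at 1 (via fail)
pos 21 'b': at 2  ** P1@[20:21]
pos 22 'a': at 3
pos 23 'c': at 4  ** P0@[20:23]
pos 24 'a': at 1 (via fail)
pos 25 'b': at 2  ** P1@[24:25]
pos 26 'a': at 3
pos 27 'c': at 4  ** P0@[24:27]
pos 28 'b': at 0 (via fail)
pos 29 'a': at 1
pos 30 'b': at 2  ** P1@[29:30]
pos 31 'a': at 3
pos 32 'b': at 2 (via fail)  ** P1@[31:32]
pos 33 'a': at 3
pos 34 'c': at 4  ** P0@[31:34]
pos 35 'a': at 1 (via fail)
pos 36 'b': at 2  ** P1@[35:36]
pos 37 'a': at 3
pos 38 'b': at 2 (via fail)  ** P1@[37:38]
pos 39 'a': at 3
pos 40 'c': at 4  ** P0@[37:40]
pos 41 'b': at 0 (via fail)
pos 42 'b': at 0
pos 43 'a': at 1
pos 44 'b': at 2  ** P1@[43:44]
pos 45 'b': at 0 (via fail)
pos 46 'b': at 0
pos 47 'a': at 1
pos 48 'b': at 2  ** P1@[47:48]
pos 49 'a': at 3
pos 50 'b': at 2 (via fail)  ** P1@[49:50]
pos 51 'a': at 3
pos 52 'c': at 4  ** P0@[49:52]
pos 53 'c': at 0 (via fail)
pos 54 'a': at 1
pos 55 'b': at 2  ** P1@[54:55]
pos 56 'a': at 3
pos 57 'a': at 1 (via fail)
pos 58 'a': at 1 (via fail)
pos 59 'b': at 2  ** P1@[58:59]
pos 60 'a': at 3
pos 61 'c': at 4  ** P0@[58:61]
pos 62 'a': at 1 (via fail)
pos 63 'b': at 2  ** P1@[62:63]
pos 64 'a': at 3
pos 65 'a': at 1 (via fail)
pos 66 'b': at 2  ** P1@[65:66]
pos 67 'c': at 0 (via fail)
pos 68 'c': at 0
pos 69 'a': at 1
pos 70 'b': at 2  ** P1@[69:70]
pos 71 'a': at 3
pos 72 'c': at 4  ** P0@[69:72]
pos 73 'a': at 1 (via fail)
pos 74 'b': at 2  ** P1@[73:74]
pos 75 'a': at 3

Matches: [[7,1],[9,1],[11,0],[13,1],[15,1],[17,1],[19,0],[21,1],[23,0],[25,1],[27,0],[30,1],[32,1],[34,0],[36,1],[38,1],[40,0],[44,1],[48,1],[50,1],[52,0],[55,1],[59,1],[61,0],[63,1],[66,1],[70,1],[72,0],[74,1]]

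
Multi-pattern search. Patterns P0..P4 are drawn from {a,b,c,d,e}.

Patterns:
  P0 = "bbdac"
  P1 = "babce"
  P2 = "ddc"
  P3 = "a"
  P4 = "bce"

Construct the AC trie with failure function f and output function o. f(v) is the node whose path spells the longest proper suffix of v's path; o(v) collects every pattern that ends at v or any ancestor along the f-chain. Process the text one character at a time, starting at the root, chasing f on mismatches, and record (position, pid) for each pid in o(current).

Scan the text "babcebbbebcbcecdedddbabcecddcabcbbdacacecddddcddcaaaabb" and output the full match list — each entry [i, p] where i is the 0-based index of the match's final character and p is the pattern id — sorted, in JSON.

Build automaton:
Trie nodes:
  n0 'ε': a→13 b→1 d→10
  n1 'b': a→6 b→2 c→14
  n2 'bb': d→3
  n3 'bbd': a→4
  n4 'bbda': c→5
  n5 'bbdac': ·  ←P0
  n6 'ba': b→7
  n7 'bab': c→8
  n8 'babc': e→9
  n9 'babce': ·  ←P1
  n10 'd': d→11
  n11 'dd': c→12
  n12 'ddc': ·  ←P2
  n13 'a': ·  ←P3
  n14 'bc': e→15
  n15 'bce': ·  ←P4

BFS fail/out derivation:
  fail(1) 'b': from fail(0)=0 chase 'b': 0 ⇒ 0;  out=∅∪out(0)=∅
  fail(10) 'd': from fail(0)=0 chase 'd': 0 ⇒ 0;  out=∅∪out(0)=∅
  fail(13) 'a': from fail(0)=0 chase 'a': 0 ⇒ 0;  out={3}∪out(0)={3}
  fail(2) 'bb': from fail(1)=0 chase 'b': 0 ⇒ 1;  out=∅∪out(1)=∅
  fail(6) 'ba': from fail(1)=0 chase 'a': 0 ⇒ 13;  out=∅∪out(13)={3}
  fail(11) 'dd': from fail(10)=0 chase 'd': 0 ⇒ 10;  out=∅∪out(10)=∅
  fail(14) 'bc': from fail(1)=0 chase 'c': 0 ⇒ 0;  out=∅∪out(0)=∅
  fail(3) 'bbd': from fail(2)=1 chase 'd': 1→0 ⇒ 10;  out=∅∪out(10)=∅
  fail(7) 'bab': from fail(6)=13 chase 'b': 13→0 ⇒ 1;  out=∅∪out(1)=∅
  fail(12) 'ddc': from fail(11)=10 chase 'c': 10→0 ⇒ 0;  out={2}∪out(0)={2}
  fail(15) 'bce': from fail(14)=0 chase 'e': 0 ⇒ 0;  out={4}∪out(0)={4}
  fail(4) 'bbda': from fail(3)=10 chase 'a': 10→0 ⇒ 13;  out=∅∪out(13)={3}
  fail(8) 'babc': from fail(7)=1 chase 'c': 1 ⇒ 14;  out=∅∪out(14)=∅
  fail(5) 'bbdac': from fail(4)=13 chase 'c': 13→0 ⇒ 0;  out={0}∪out(0)={0}
  fail(9) 'babce': from fail(8)=14 chase 'e': 14 ⇒ 15;  out={1}∪out(15)={1,4}

Scan:
[0] read 'b'  n0⇒n1
[1] read 'a'  n1⇒n6  → match P3@[1:1]
[2] read 'b'  n6⇒n7
[3] read 'c'  n7⇒n8
[4] read 'e'  n8⇒n9  → match P1@[0:4],P4@[2:4]
[5] read 'b'  n9⇒n1 (via fail)
[6] read 'b'  n1⇒n2
[7] read 'b'  n2⇒n2 (via fail)
[8] read 'e'  n2⇒n0 (via fail)
[9] read 'b'  n0⇒n1
[10] read 'c'  n1⇒n14
[11] read 'b'  n14⇒n1 (via fail)
[12] read 'c'  n1⇒n14
[13] read 'e'  n14⇒n15  → match P4@[11:13]
[14] read 'c'  n15⇒n0 (via fail)
[15] read 'd'  n0⇒n10
[16] read 'e'  n10⇒n0 (via fail)
[17] read 'd'  n0⇒n10
[18] read 'd'  n10⇒n11
[19] read 'd'  n11⇒n11 (via fail)
[20] read 'b'  n11⇒n1 (via fail)
[21] read 'a'  n1⇒n6  → match P3@[21:21]
[22] read 'b'  n6⇒n7
[23] read 'c'  n7⇒n8
[24] read 'e'  n8⇒n9  → match P1@[20:24],P4@[22:24]
[25] read 'c'  n9⇒n0 (via fail)
[26] read 'd'  n0⇒n10
[27] read 'd'  n10⇒n11
[28] read 'c'  n11⇒n12  → match P2@[26:28]
[29] read 'a'  n12⇒n13 (via fail)  → match P3@[29:29]
[30] read 'b'  n13⇒n1 (via fail)
[31] read 'c'  n1⇒n14
[32] read 'b'  n14⇒n1 (via fail)
[33] read 'b'  n1⇒n2
[34] read 'd'  n2⇒n3
[35] read 'a'  n3⇒n4  → match P3@[35:35]
[36] read 'c'  n4⇒n5  → match P0@[32:36]
[37] read 'a'  n5⇒n13 (via fail)  → match P3@[37:37]
[38] read 'c'  n13⇒n0 (via fail)
[39] read 'e'  n0⇒n0
[40] read 'c'  n0⇒n0
[41] read 'd'  n0⇒n10
[42] read 'd'  n10⇒n11
[43] read 'd'  n11⇒n11 (via fail)
[44] read 'd'  n11⇒n11 (via fail)
[45] read 'c'  n11⇒n12  → match P2@[43:45]
[46] read 'd'  n12⇒n10 (via fail)
[47] read 'd'  n10⇒n11
[48] read 'c'  n11⇒n12  → match P2@[46:48]
[49] read 'a'  n12⇒n13 (via fail)  → match P3@[49:49]
[50] read 'a'  n13⇒n13 (via fail)  → match P3@[50:50]
[51] read 'a'  n13⇒n13 (via fail)  → match P3@[51:51]
[52] read 'a'  n13⇒n13 (via fail)  → match P3@[52:52]
[53] read 'b'  n13⇒n1 (via fail)
[54] read 'b'  n1⇒n2

Result: [[1,3],[4,1],[4,4],[13,4],[21,3],[24,1],[24,4],[28,2],[29,3],[35,3],[36,0],[37,3],[45,2],[48,2],[49,3],[50,3],[51,3],[52,3]]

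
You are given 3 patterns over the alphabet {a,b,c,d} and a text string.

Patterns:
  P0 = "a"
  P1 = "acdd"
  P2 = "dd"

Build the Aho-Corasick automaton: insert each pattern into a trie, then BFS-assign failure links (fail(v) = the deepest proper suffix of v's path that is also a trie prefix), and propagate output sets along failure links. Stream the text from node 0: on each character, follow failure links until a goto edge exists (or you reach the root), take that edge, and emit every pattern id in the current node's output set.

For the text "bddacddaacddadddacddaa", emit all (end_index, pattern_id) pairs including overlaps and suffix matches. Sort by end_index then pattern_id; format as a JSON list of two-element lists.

Build:
Trie nodes:
  0='ε' goto a→1 d→5
  1='a' goto c→2  [P0 ends]
  2='ac' goto d→3
  3='acd' goto d→4
  4='acdd' goto ·  [P1 ends]
  5='d' goto d→6
  6='dd' goto ·  [P2 ends]

Failure links (BFS by depth):
  fail(1) 'a': from fail(0)=0 chase 'a': 0 ⇒ 0;  out={0}∪out(0)={0}
  fail(5) 'd': from fail(0)=0 chase 'd': 0 ⇒ 0;  out=∅∪out(0)=∅
  fail(2) 'ac': from fail(1)=0 chase 'c': 0 ⇒ 0;  out=∅∪out(0)=∅
  fail(6) 'dd': from fail(5)=0 chase 'd': 0 ⇒ 5;  out={2}∪out(5)={2}
  fail(3) 'acd': from fail(2)=0 chase 'd': 0 ⇒ 5;  out=∅∪out(5)=∅
  fail(4) 'acdd': from fail(3)=5 chase 'd': 5 ⇒ 6;  out={1}∪out(6)={1,2}

Scan:
i=0 'b': node 0→0
i=1 'd': node 0→5
i=2 'd': node 5→6  emit P2@[1:2]
i=3 'a': node 6→1 (via fail)  emit P0@[3:3]
i=4 'c': node 1→2
i=5 'd': node 2→3
i=6 'd': node 3→4  emit P1@[3:6],P2@[5:6]
i=7 'a': node 4→1 (via fail)  emit P0@[7:7]
i=8 'a': node 1→1 (via fail)  emit P0@[8:8]
i=9 'c': node 1→2
i=10 'd': node 2→3
i=11 'd': node 3→4  emit P1@[8:11],P2@[10:11]
i=12 'a': node 4→1 (via fail)  emit P0@[12:12]
i=13 'd': node 1→5 (via fail)
i=14 'd': node 5→6  emit P2@[13:14]
i=15 'd': node 6→6 (via fail)  emit P2@[14:15]
i=16 'a': node 6→1 (via fail)  emit P0@[16:16]
i=17 'c': node 1→2
i=18 'd': node 2→3
i=19 'd': node 3→4  emit P1@[16:19],P2@[18:19]
i=20 'a': node 4→1 (via fail)  emit P0@[20:20]
i=21 'a': node 1→1 (via fail)  emit P0@[21:21]

Result: [[2,2],[3,0],[6,1],[6,2],[7,0],[8,0],[11,1],[11,2],[12,0],[14,2],[15,2],[16,0],[19,1],[19,2],[20,0],[21,0]]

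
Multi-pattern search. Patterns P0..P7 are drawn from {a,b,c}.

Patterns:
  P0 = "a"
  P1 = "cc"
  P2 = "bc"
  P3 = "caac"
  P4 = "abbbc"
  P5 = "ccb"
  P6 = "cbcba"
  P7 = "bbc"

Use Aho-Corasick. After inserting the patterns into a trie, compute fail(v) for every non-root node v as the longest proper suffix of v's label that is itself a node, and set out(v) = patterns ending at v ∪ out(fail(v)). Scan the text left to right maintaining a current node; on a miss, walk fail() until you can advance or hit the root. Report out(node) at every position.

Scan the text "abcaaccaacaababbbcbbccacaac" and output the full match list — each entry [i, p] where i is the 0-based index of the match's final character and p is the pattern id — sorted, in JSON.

Build:
Trie nodes:
  0='ε' goto a→1 b→4 c→2
  1='a' goto b→9  ←P0
  2='c' goto a→6 b→14 c→3
  3='cc' goto b→13  ←P1
  4='b' goto b→18 c→5
  5='bc' goto ·  ←P2
  6='ca' goto a→7
  7='caa' goto c→8
  8='caac' goto ·  ←P3
  9='ab' goto b→10
  10='abb' goto b→11
  11='abbb' goto c→12
  12='abbbc' goto ·  ←P4
  13='ccb' goto ·  ←P5
  14='cb' goto c→15
  15='cbc' goto b→16
  16='cbcb' goto a→17
  17='cbcba' goto ·  ←P6
  18='bb' goto c→19
  19='bbc' goto ·  ←P7

BFS fail/out derivation:
  n1('a'): parent n0 fail=0; on 'a' 0 → fail=0;  out {0}∪∅={0}
  n2('c'): parent n0 fail=0; on 'c' 0 → fail=0;  out ∅∪∅=∅
  n4('b'): parent n0 fail=0; on 'b' 0 → fail=0;  out ∅∪∅=∅
  n3('cc'): parent n2 fail=0; on 'c' 0 → fail=2;  out {1}∪∅={1}
  n5('bc'): parent n4 fail=0; on 'c' 0 → fail=2;  out {2}∪∅={2}
  n6('ca'): parent n2 fail=0; on 'a' 0 → fail=1;  out ∅∪{0}={0}
  n9('ab'): parent n1 fail=0; on 'b' 0 → fail=4;  out ∅∪∅=∅
  n14('cb'): parent n2 fail=0; on 'b' 0 → fail=4;  out ∅∪∅=∅
  n18('bb'): parent n4 fail=0; on 'b' 0 → fail=4;  out ∅∪∅=∅
  n7('caa'): parent n6 fail=1; on 'a' 1→0 → fail=1;  out ∅∪{0}={0}
  n10('abb'): parent n9 fail=4; on 'b' 4 → fail=18;  out ∅∪∅=∅
  n13('ccb'): parent n3 fail=2; on 'b' 2 → fail=14;  out {5}∪∅={5}
  n15('cbc'): parent n14 fail=4; on 'c' 4 → fail=5;  out ∅∪{2}={2}
  n19('bbc'): parent n18 fail=4; on 'c' 4 → fail=5;  out {7}∪{2}={2,7}
  n8('caac'): parent n7 fail=1; on 'c' 1→0 → fail=2;  out {3}∪∅={3}
  n11('abbb'): parent n10 fail=18; on 'b' 18→4 → fail=18;  out ∅∪∅=∅
  n16('cbcb'): parent n15 fail=5; on 'b' 5→2 → fail=14;  out ∅∪∅=∅
  n12('abbbc'): parent n11 fail=18; on 'c' 18 → fail=19;  out {4}∪{2,7}={2,4,7}
  n17('cbcba'): parent n16 fail=14; on 'a' 14→4→0 → fail=1;  out {6}∪{0}={0,6}

Text stream:
pos 0 'a': at 1  ** P0@[0:0]
pos 1 'b': at 9
pos 2 'c': at 5 (via fail)  ** P2@[1:2]
pos 3 'a': at 6 (via fail)  ** P0@[3:3]
pos 4 'a': at 7  ** P0@[4:4]
pos 5 'c': at 8  ** P3@[2:5]
pos 6 'c': at 3 (via fail)  ** P1@[5:6]
pos 7 'a': at 6 (via fail)  ** P0@[7:7]
pos 8 'a': at 7  ** P0@[8:8]
pos 9 'c': at 8  ** P3@[6:9]
pos 10 'a': at 6 (via fail)  ** P0@[10:10]
pos 11 'a': at 7  ** P0@[11:11]
pos 12 'b': at 9 (via fail)
pos 13 'a': at 1 (via fail)  ** P0@[13:13]
pos 14 'b': at 9
pos 15 'b': at 10
pos 16 'b': at 11
pos 17 'c': at 12  ** P2@[16:17],P4@[13:17],P7@[15:17]
pos 18 'b': at 14 (via fail)
pos 19 'b': at 18 (via fail)
pos 20 'c': at 19  ** P2@[19:20],P7@[18:20]
pos 21 'c': at 3 (via fail)  ** P1@[20:21]
pos 22 'a': at 6 (via fail)  ** P0@[22:22]
pos 23 'c': at 2 (via fail)
pos 24 'a': at 6  ** P0@[24:24]
pos 25 'a': at 7  ** P0@[25:25]
pos 26 'c': at 8  ** P3@[23:26]

Matches: [[0,0],[2,2],[3,0],[4,0],[5,3],[6,1],[7,0],[8,0],[9,3],[10,0],[11,0],[13,0],[17,2],[17,4],[17,7],[20,2],[20,7],[21,1],[22,0],[24,0],[25,0],[26,3]]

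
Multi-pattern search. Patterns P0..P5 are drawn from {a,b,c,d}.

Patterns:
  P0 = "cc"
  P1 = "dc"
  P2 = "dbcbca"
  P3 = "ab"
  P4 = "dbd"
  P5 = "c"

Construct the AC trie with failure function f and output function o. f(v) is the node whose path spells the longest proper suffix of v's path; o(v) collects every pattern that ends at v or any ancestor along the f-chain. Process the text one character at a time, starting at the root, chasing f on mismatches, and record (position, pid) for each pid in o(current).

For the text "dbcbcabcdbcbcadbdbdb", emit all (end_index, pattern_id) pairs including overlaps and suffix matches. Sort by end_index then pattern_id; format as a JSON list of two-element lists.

Build:
Trie (insert patterns):
  0='ε' goto a→10 c→1 d→3
  1='c' goto c→2  ←P5
  2='cc' goto ·  ←P0
  3='d' goto b→5 c→4
  4='dc' goto ·  ←P1
  5='db' goto c→6 d→12
  6='dbc' goto b→7
  7='dbcb' goto c→8
  8='dbcbc' goto a→9
  9='dbcbca' goto ·  ←P2
  10='a' goto b→11
  11='ab' goto ·  ←P3
  12='dbd' goto ·  ←P4

BFS fail/out derivation:
  n1('c'): parent n0 fail=0; on 'c' 0 → fail=0;  out {5}∪∅={5}
  n3('d'): parent n0 fail=0; on 'd' 0 → fail=0;  out ∅∪∅=∅
  n10('a'): parent n0 fail=0; on 'a' 0 → fail=0;  out ∅∪∅=∅
  n2('cc'): parent n1 fail=0; on 'c' 0 → fail=1;  out {0}∪{5}={0,5}
  n4('dc'): parent n3 fail=0; on 'c' 0 → fail=1;  out {1}∪{5}={1,5}
  n5('db'): parent n3 fail=0; on 'b' 0 → fail=0;  out ∅∪∅=∅
  n11('ab'): parent n10 fail=0; on 'b' 0 → fail=0;  out {3}∪∅={3}
  n6('dbc'): parent n5 fail=0; on 'c' 0 → fail=1;  out ∅∪{5}={5}
  n12('dbd'): parent n5 fail=0; on 'd' 0 → fail=3;  out {4}∪∅={4}
  n7('dbcb'): parent n6 fail=1; on 'b' 1→0 → fail=0;  out ∅∪∅=∅
  n8('dbcbc'): parent n7 fail=0; on 'c' 0 → fail=1;  out ∅∪{5}={5}
  n9('dbcbca'): parent n8 fail=1; on 'a' 1→0 → fail=10;  out {2}∪∅={2}

Scan:
pos 0 'd': at 3
pos 1 'b': at 5
pos 2 'c': at 6  ** P5@[2:2]
pos 3 'b': at 7
pos 4 'c': at 8  ** P5@[4:4]
pos 5 'a': at 9  ** P2@[0:5]
pos 6 'b': at 11 (via fail)  ** P3@[5:6]
pos 7 'c': at 1 (via fail)  ** P5@[7:7]
pos 8 'd': at 3 (via fail)
pos 9 'b': at 5
pos 10 'c': at 6  ** P5@[10:10]
pos 11 'b': at 7
pos 12 'c': at 8  ** P5@[12:12]
pos 13 'a': at 9  ** P2@[8:13]
pos 14 'd': at 3 (via fail)
pos 15 'b': at 5
pos 16 'd': at 12  ** P4@[14:16]
pos 17 'b': at 5 (via fail)
pos 18 'd': at 12  ** P4@[16:18]
pos 19 'b': at 5 (via fail)

Result: [[2,5],[4,5],[5,2],[6,3],[7,5],[10,5],[12,5],[13,2],[16,4],[18,4]]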